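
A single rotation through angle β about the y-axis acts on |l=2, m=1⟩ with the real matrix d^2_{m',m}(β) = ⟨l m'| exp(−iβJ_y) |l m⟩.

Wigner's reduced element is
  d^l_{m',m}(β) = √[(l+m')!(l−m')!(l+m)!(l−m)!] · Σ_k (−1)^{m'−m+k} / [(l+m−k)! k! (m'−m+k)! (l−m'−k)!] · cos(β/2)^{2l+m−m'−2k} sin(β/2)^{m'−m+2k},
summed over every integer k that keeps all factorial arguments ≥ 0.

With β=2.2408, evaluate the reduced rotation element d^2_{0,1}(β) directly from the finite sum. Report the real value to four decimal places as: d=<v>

d=-0.5961

d^2_{0,1}(β=2.2408) via Wigner's sum:
c=cos(2.2408/2)=0.435322, s=sin(2.2408/2)=0.900275; N=√[2·2·6·1]=4.898979
Admissible k: 1..2 (factorial args all ≥0)
  k=1: (−1)^0·4.8990/(2)·0.4353^3·0.9003^1 = +0.181921
  k=2: (−1)^1·4.8990/(2)·0.4353^1·0.9003^3 = -0.778057
d^2_{0,1}(2.2408) = +0.181921 -0.778057 = -0.596136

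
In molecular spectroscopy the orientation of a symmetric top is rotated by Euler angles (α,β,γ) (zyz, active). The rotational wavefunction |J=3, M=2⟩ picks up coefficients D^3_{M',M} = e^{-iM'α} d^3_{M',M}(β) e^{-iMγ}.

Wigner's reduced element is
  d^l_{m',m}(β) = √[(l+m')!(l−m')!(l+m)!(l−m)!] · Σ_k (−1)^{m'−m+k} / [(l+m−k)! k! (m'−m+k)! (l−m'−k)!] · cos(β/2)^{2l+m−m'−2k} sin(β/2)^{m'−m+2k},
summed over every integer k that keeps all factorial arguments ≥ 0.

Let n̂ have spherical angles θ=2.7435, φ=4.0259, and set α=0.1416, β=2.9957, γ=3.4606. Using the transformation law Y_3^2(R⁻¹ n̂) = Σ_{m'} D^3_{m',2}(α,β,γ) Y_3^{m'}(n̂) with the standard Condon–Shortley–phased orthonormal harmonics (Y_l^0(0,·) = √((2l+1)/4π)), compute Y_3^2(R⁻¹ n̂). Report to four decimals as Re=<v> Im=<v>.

Re=-0.0409 Im=-0.2116

Need the full column D^3_{m',2} for m'=−3..3 at α=0.1416, β=2.9957, γ=3.4606.
cos(β/2)=0.072882, sin(β/2)=0.997341
d^3_{-3,2}: single k=5 term ⇒ +0.176162;  D = +0.172173-0.037276i
d^3_{-2,2}: k∈[4..5] ⇒ +0.026277 -0.984149 = -0.957872;  D = -0.898207+0.332781i
d^3_{-1,2}: k∈[3..4] ⇒ +0.002429 -0.227424 = -0.224995;  D = -0.197837+0.107160i
d^3_{0,2}: k∈[2..3] ⇒ +0.000154 -0.028785 = -0.028632;  D = -0.022999+0.017053i
d^3_{1,2}: k∈[1..2] ⇒ +0.000006 -0.002429 = -0.002422;  D = -0.001723+0.001703i
d^3_{2,2}: k∈[0..1] ⇒ +0.000000 -0.000140 = -0.000140;  D = -0.000085+0.000112i
d^3_{3,2}: single k=0 term ⇒ -0.000005;  D = -0.000002+0.000004i
Y_3^{m'}(θ=2.7435,φ=4.0259) and Σ D·Y over m':
  (+0.1722-0.0373i)·(+0.0215+0.0114i)  (-0.8982+0.3328i)·(+0.0278+0.1388i)  (-0.1978+0.1072i)·(-0.2580+0.3148i)  (-0.0230+0.0171i)·(-0.4295+0.0000i)  (-0.0017+0.0017i)·(+0.2580+0.3148i)  (-0.0001+0.0001i)·(+0.0278-0.1388i)  (-0.0000+0.0000i)·(-0.0215+0.0114i)
Y_3^2(R⁻¹ n̂) = -0.040854-0.211596i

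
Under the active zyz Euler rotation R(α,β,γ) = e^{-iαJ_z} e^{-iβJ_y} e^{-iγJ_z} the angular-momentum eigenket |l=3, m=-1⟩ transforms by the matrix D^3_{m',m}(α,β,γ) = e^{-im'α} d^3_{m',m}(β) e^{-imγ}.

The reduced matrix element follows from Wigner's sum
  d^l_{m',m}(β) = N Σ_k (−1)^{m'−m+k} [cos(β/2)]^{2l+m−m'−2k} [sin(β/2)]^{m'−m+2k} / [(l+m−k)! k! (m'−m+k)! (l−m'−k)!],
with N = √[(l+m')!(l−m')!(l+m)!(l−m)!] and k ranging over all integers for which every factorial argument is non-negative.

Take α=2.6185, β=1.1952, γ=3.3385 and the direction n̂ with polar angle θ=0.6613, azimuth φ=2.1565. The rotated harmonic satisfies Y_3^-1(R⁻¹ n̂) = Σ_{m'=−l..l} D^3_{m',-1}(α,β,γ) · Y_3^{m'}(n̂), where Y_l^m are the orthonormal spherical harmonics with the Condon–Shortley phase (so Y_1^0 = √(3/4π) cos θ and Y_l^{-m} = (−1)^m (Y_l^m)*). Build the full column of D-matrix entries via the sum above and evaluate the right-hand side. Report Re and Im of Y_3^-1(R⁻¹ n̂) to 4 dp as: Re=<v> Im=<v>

Need the full column D^3_{m',-1} for m'=−3..3 at α=2.6185, β=1.1952, γ=3.3385.
cos(β/2)=0.826688, sin(β/2)=0.562660
d^3_{-3,-1}: single k=2 term ⇒ +0.572671;  D = +0.112888-0.561434i
d^3_{-2,-1}: k∈[1..2] ⇒ +0.686998 -0.636493 = +0.050504;  D = -0.033360+0.037919i
d^3_{-1,-1}: k∈[0..2] ⇒ +0.319191 -1.182904 +0.410979 = -0.452734;  D = -0.428862+0.145070i
d^3_{0,-1}: k∈[0..2] ⇒ -0.752568 +1.045865 -0.161496 = +0.131800;  D = -0.129253-0.025785i
d^3_{1,-1}: k∈[0..2] ⇒ +0.887178 -0.547971 +0.031730 = +0.370937;  D = +0.278873+0.244590i
d^3_{2,-1}: k∈[0..1] ⇒ -0.636493 +0.147425 = -0.489068;  D = +0.157416+0.463042i
d^3_{3,-1}: single k=0 term ⇒ +0.265286;  D = -0.051505+0.260238i
Y_3^{m'}(θ=0.6613,φ=2.1565) and Σ D·Y over m':
  (+0.1129-0.5614i)·(+0.0950-0.0179i)  (-0.0334+0.0379i)·(-0.1183+0.2803i)  (-0.4289+0.1451i)·(-0.2320-0.3497i)  (-0.1293-0.0258i)·(+0.0336+0.0000i)  (+0.2789+0.2446i)·(+0.2320-0.3497i)  (+0.1574+0.4630i)·(-0.1183-0.2803i)  (-0.0515+0.2602i)·(-0.0950-0.0179i)
Y_3^-1(R⁻¹ n̂) = +0.410765-0.117198i

Re=0.4108 Im=-0.1172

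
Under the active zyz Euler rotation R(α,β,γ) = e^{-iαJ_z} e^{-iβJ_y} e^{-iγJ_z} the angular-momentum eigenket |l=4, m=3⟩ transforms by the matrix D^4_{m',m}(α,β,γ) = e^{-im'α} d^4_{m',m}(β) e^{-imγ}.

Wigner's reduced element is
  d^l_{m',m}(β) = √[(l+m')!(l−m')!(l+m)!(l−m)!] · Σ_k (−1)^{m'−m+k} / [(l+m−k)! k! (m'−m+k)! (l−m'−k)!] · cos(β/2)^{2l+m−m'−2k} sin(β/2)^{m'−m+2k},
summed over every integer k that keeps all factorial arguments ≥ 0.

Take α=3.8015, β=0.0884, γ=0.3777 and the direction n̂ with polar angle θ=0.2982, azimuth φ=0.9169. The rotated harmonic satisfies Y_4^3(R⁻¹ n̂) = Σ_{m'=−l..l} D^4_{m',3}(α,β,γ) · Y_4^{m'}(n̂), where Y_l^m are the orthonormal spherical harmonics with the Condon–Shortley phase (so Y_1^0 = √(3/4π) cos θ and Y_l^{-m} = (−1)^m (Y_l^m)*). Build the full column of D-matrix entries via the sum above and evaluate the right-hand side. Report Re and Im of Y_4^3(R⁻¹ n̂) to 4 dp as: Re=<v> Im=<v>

Re=0.0527 Im=-0.0310

Need the full column D^4_{m',3} for m'=−4..4 at α=3.8015, β=0.0884, γ=0.3777.
cos(β/2)=0.999023, sin(β/2)=0.044186
d^4_{-4,3}: single k=7 term ⇒ +0.000000;  D = +0.000000+0.000000i
d^4_{-3,3}: k∈[6..7] ⇒ +0.000000 -0.000000 = +0.000000;  D = -0.000000-0.000000i
d^4_{-2,3}: k∈[5..6] ⇒ +0.000002 -0.000000 = +0.000002;  D = +0.000002+0.000000i
d^4_{-1,3}: k∈[4..5] ⇒ +0.000050 -0.000000 = +0.000050;  D = -0.000045+0.000023i
d^4_{0,3}: k∈[3..4] ⇒ +0.001016 -0.000002 = +0.001014;  D = +0.000430-0.000918i
d^4_{1,3}: k∈[2..3] ⇒ +0.015406 -0.000050 = +0.015356;  D = +0.003384+0.014978i
d^4_{2,3}: k∈[1..2] ⇒ +0.164200 -0.000964 = +0.163237;  D = -0.126033-0.103740i
d^4_{3,3}: k∈[0..1] ⇒ +0.992213 -0.013587 = +0.978627;  D = +0.978222+0.028152i
d^4_{4,3}: single k=0 term ⇒ -0.124124;  D = +0.100212-0.073241i
Y_4^{m'}(θ=0.2982,φ=0.9169) and Σ D·Y over m':
  (+0.0000+0.0000i)·(-0.0029+0.0017i)  (-0.0000-0.0000i)·(-0.0281-0.0116i)  (+0.0000+0.0000i)·(-0.0405-0.1504i)  (-0.0000+0.0000i)·(+0.2744-0.3581i)  (+0.0004-0.0009i)·(+0.5086+0.0000i)  (+0.0034+0.0150i)·(-0.2744-0.3581i)  (-0.1260-0.1037i)·(-0.0405+0.1504i)  (+0.9782+0.0282i)·(+0.0281-0.0116i)  (+0.1002-0.0732i)·(-0.0029-0.0017i)
Y_4^3(R⁻¹ n̂) = +0.052723-0.031003i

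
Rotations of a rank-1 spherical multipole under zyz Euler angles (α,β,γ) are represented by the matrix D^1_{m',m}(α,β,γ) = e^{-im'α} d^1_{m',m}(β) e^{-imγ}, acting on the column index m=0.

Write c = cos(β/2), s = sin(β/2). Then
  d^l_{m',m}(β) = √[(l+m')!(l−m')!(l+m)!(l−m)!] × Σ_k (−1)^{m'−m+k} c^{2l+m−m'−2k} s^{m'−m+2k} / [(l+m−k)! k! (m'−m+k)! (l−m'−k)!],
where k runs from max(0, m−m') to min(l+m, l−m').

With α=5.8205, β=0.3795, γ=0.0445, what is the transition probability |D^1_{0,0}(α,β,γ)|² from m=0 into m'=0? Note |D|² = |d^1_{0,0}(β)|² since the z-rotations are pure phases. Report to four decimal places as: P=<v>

Split into d^1_{0,0}(β=0.3795) × two z-phases.
With c≡cos(β/2)=0.982051 and s≡sin(β/2)=0.188613, N=[1·1·1·1]^{1/2}=1.000000
The bounds max(0,m−m')=0 and min(l+m,l−m')=1 give 2 terms
  k=0: (−1)^0·1.0000/(1)·0.9821^2·0.1886^0 = +0.964425
  k=1: (−1)^1·1.0000/(1)·0.9821^0·0.1886^2 = -0.035575
d^1_{0,0}(0.3795) = +0.964425 -0.035575 = +0.928850
|D^1_{0,0}|² = |d^1_{0,0}(β)|² = (+0.928850)² = 0.862762 (the z-rotation phases have unit modulus)

P=0.8628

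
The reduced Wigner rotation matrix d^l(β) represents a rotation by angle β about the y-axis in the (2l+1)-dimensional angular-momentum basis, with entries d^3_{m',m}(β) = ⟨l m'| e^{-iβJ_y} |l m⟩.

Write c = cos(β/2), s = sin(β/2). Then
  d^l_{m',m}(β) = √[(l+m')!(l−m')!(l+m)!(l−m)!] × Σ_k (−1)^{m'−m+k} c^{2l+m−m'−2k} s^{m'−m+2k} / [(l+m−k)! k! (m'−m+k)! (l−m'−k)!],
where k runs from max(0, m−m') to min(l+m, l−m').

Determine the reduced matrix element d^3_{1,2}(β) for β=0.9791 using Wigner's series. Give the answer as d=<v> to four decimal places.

d=0.3441

d^3_{1,2}(β=0.9791) via Wigner's sum:
c=cos(0.9791/2)=0.882545, s=sin(0.9791/2)=0.470229; N=√[24·2·120·1]=75.894664
k: max(0,(2)−(1))=1 … min(3+(2),3−(1))=2
  k=1: (−1)^0·75.8947/(24)·0.8825^5·0.4702^1 = +0.796145
  k=2: (−1)^1·75.8947/(12)·0.8825^3·0.4702^3 = -0.452030
d^3_{1,2}(0.9791) = +0.796145 -0.452030 = +0.344115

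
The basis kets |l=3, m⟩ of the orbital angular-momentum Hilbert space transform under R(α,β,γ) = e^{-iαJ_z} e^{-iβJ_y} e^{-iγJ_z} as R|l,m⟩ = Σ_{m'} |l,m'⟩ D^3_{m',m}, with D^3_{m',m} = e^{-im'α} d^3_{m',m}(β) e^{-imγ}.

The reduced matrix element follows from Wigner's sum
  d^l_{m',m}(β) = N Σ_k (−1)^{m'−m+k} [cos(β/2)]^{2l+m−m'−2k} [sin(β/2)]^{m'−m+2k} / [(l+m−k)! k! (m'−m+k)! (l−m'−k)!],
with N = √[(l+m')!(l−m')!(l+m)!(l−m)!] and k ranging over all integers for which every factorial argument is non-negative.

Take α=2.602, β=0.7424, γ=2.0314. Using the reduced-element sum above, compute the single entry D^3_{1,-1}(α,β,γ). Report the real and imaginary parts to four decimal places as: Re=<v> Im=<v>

Re=0.4018 Im=-0.2579

First d^3_{1,-1}(β=0.7424), then the phase factors e^{-i(1)α} and e^{-i(-1)γ}:
Half-angle: c=0.931893, s=0.362734. N=√(24·2·2·24)=48.000000
k: max(0,(-1)−(1))=0 … min(3+(-1),3−(1))=2
  k=0: (−1)^2·48.0000/(8)·0.9319^4·0.3627^2 = +0.595376
  k=1: (−1)^3·48.0000/(6)·0.9319^2·0.3627^4 = -0.120275
  k=2: (−1)^4·48.0000/(48)·0.9319^0·0.3627^6 = +0.002278
d^3_{1,-1}(0.7424) = +0.595376 -0.120275 +0.002278 = +0.477379
D = (-0.857918-0.513787i)·(+0.477379)·(-0.444489+0.895784i) = +0.401751-0.257850i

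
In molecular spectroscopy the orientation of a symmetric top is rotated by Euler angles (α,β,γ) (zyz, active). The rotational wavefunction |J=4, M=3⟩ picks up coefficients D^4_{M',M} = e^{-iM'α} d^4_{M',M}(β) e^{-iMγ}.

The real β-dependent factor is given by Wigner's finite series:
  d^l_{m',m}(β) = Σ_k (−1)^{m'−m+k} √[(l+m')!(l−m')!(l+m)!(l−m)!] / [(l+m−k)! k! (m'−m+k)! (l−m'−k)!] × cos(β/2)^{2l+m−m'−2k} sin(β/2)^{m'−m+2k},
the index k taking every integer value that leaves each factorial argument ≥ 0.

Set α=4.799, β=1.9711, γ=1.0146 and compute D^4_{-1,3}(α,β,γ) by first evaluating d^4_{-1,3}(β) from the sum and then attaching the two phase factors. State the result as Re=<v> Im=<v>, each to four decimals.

First d^4_{-1,3}(β=1.9711), then the phase factors e^{-i(-1)α} and e^{-i(3)γ}:
With c≡cos(β/2)=0.552405 and s≡sin(β/2)=0.833576, N=[6·120·5040·1]^{1/2}=1904.940944
k: max(0,(3)−(-1))=4 … min(4+(3),4−(-1))=5
  k=4: (−1)^0·1904.9409/(144)·0.5524^4·0.8336^4 = +0.594743
  k=5: (−1)^1·1904.9409/(240)·0.5524^2·0.8336^6 = -0.812562
d^4_{-1,3}(1.9711) = +0.594743 -0.812562 = -0.217819
D = (+0.086503-0.996252i)·(-0.217819)·(-0.995222-0.097637i) = +0.039939-0.214126i

Re=0.0399 Im=-0.2141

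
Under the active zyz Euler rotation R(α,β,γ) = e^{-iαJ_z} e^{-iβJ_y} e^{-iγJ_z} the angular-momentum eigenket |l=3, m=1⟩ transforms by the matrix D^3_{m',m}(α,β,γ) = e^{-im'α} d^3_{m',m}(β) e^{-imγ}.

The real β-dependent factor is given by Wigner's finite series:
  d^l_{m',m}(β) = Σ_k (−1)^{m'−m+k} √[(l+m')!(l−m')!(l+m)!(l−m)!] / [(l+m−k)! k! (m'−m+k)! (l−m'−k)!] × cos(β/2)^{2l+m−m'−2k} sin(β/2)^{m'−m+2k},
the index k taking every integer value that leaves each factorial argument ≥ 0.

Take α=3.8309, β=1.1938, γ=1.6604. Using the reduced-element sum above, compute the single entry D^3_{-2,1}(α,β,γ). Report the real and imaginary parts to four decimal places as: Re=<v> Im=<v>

Re=0.4694 Im=-0.1359

Split into d^3_{-2,1}(β=1.1938) × two z-phases.
c=cos(1.1938/2)=0.827082, s=sin(1.1938/2)=0.562081; N=√[1·120·24·2]=75.894664
The bounds max(0,m−m')=3 and min(l+m,l−m')=4 give 2 terms
  k=3: (−1)^0·75.8947/(12)·0.8271^3·0.5621^3 = +0.635438
  k=4: (−1)^1·75.8947/(24)·0.8271^1·0.5621^5 = -0.146738
d^3_{-2,1}(1.1938) = +0.635438 -0.146738 = +0.488699
Attach z-rotation phases: D = e^{-i(-2)(3.8309)}·(+0.488699)·e^{-i(1)(1.6604)} = +0.469425-0.135893i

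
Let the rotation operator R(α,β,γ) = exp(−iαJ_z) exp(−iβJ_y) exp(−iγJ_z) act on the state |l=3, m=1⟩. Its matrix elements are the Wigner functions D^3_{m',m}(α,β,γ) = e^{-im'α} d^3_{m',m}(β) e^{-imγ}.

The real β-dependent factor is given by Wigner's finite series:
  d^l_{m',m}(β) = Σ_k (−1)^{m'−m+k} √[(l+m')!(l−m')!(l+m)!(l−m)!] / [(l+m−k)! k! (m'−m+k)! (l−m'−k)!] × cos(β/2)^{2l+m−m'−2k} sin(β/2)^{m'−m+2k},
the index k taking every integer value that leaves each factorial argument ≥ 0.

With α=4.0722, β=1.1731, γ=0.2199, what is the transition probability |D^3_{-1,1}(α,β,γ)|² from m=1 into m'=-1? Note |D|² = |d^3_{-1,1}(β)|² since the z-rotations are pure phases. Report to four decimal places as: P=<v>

P=0.1539

Split into d^3_{-1,1}(β=1.1731) × two z-phases.
Half-angle: c=0.832855, s=0.553491. N=√(2·24·24·2)=48.000000
Admissible k: 2..4 (factorial args all ≥0)
  k=2: (−1)^0·48.0000/(8)·0.8329^4·0.5535^2 = +0.884403
  k=3: (−1)^1·48.0000/(6)·0.8329^2·0.5535^4 = -0.520800
  k=4: (−1)^2·48.0000/(48)·0.8329^0·0.5535^6 = +0.028752
d^3_{-1,1}(1.1731) = +0.884403 -0.520800 +0.028752 = +0.392355
|D^3_{-1,1}|² = |d^3_{-1,1}(β)|² = (+0.392355)² = 0.153942 (the z-rotation phases have unit modulus)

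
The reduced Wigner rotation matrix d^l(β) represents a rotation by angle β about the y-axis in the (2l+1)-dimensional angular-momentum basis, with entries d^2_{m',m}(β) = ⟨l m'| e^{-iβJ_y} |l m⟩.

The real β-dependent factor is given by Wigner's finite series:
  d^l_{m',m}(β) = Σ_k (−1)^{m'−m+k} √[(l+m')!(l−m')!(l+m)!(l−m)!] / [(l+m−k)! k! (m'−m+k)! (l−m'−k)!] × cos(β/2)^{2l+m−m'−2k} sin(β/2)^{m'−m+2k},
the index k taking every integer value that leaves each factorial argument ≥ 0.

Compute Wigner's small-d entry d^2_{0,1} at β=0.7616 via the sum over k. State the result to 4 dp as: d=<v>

d^2_{0,1}(β=0.7616) via Wigner's sum:
c=cos(0.7616/2)=0.928368, s=sin(0.7616/2)=0.371663; N=√[2·2·6·1]=4.898979
The bounds max(0,m−m')=1 and min(l+m,l−m')=2 give 2 terms
  k=1: (−1)^0·4.8990/(2)·0.9284^3·0.3717^1 = +0.728426
  k=2: (−1)^1·4.8990/(2)·0.9284^1·0.3717^3 = -0.116747
d^2_{0,1}(0.7616) = +0.728426 -0.116747 = +0.611679

d=0.6117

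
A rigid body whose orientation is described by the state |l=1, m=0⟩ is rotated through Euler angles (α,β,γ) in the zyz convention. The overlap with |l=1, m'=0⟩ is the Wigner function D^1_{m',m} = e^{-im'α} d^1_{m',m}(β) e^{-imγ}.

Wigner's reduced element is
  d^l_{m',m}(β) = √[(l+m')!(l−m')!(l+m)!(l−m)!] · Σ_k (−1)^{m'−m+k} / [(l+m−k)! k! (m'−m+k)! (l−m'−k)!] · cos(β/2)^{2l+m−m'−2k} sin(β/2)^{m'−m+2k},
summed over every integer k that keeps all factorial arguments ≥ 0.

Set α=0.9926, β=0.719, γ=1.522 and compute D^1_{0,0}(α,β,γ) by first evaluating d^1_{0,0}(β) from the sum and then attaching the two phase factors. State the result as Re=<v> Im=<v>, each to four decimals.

First d^1_{0,0}(β=0.719), then the phase factors e^{-i(0)α} and e^{-i(0)γ}:
c=cos(0.719/2)=0.936073, s=sin(0.719/2)=0.351806; N=√[1·1·1·1]=1.000000
The bounds max(0,m−m')=0 and min(l+m,l−m')=1 give 2 terms
  k=0: (−1)^0·1.0000/(1)·0.9361^2·0.3518^0 = +0.876232
  k=1: (−1)^1·1.0000/(1)·0.9361^0·0.3518^2 = -0.123768
d^1_{0,0}(0.719) = +0.876232 -0.123768 = +0.752465
D = (+1.000000+0.000000i)·(+0.752465)·(+1.000000+0.000000i) = +0.752465+0.000000i

Re=0.7525 Im=0.0000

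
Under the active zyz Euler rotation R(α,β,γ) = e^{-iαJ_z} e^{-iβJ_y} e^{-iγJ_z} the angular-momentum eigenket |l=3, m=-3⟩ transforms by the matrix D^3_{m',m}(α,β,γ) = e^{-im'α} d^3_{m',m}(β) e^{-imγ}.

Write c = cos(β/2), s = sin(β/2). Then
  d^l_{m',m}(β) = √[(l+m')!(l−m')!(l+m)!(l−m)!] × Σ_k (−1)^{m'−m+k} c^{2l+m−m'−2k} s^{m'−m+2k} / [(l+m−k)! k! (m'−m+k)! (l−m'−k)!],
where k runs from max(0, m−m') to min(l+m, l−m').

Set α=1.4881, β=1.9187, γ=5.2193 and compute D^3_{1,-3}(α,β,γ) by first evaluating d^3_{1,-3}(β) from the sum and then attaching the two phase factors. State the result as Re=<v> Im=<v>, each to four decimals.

First d^3_{1,-3}(β=1.9187), then the phase factors e^{-i(1)α} and e^{-i(-3)γ}:
c=cos(1.9187/2)=0.574052, s=sin(1.9187/2)=0.818819; N=√[24·2·1·720]=185.903201
The bounds max(0,m−m')=0 and min(l+m,l−m')=0 give 1 term
  k=0: (−1)^4·185.9032/(48)·0.5741^2·0.8188^4 = +0.573719
d^3_{1,-3}(1.9187) = +0.573719
Attach z-rotation phases: D = e^{-i(1)(1.4881)}·(+0.573719)·e^{-i(-3)(5.2193)} = -0.018719+0.573414i

Re=-0.0187 Im=0.5734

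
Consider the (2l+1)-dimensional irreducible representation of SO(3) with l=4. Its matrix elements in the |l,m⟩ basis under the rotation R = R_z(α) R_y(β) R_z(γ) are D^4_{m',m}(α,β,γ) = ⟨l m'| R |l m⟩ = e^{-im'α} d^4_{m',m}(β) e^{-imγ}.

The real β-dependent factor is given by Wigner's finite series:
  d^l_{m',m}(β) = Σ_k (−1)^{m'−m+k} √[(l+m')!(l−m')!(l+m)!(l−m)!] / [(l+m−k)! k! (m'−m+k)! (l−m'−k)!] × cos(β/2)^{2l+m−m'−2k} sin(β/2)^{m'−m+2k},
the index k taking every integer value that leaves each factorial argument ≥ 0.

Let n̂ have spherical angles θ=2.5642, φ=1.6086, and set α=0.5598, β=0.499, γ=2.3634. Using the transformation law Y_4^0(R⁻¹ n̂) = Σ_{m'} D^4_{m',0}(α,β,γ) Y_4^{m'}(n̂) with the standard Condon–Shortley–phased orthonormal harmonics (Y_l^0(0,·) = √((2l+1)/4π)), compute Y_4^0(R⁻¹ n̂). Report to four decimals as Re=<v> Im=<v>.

Re=-0.3485 Im=0.0000

Need the full column D^4_{m',0} for m'=−4..4 at α=0.5598, β=0.499, γ=2.3634.
cos(β/2)=0.969036, sin(β/2)=0.246919
d^4_{-4,0}: single k=4 term ⇒ +0.027424;  D = -0.016996+0.021523i
d^4_{-3,0}: k∈[3..4] ⇒ +0.152205 -0.009882 = +0.142323;  D = -0.015426+0.141484i
d^4_{-2,0}: k∈[2..4] ⇒ +0.478929 -0.082922 +0.002019 = +0.398026;  D = +0.173556+0.358194i
d^4_{-1,0}: k∈[1..4] ⇒ +0.886033 -0.345169 +0.022411 -0.000243 = +0.563032;  D = +0.477092+0.298980i
d^4_{0,0}: k∈[0..4] ⇒ +0.777534 -0.807737 +0.118000 -0.003405 +0.000014 = +0.084406;  D = +0.084406+0.000000i
d^4_{1,0}: k∈[0..3] ⇒ -0.886033 +0.345169 -0.022411 +0.000243 = -0.563032;  D = -0.477092+0.298980i
d^4_{2,0}: k∈[0..2] ⇒ +0.478929 -0.082922 +0.002019 = +0.398026;  D = +0.173556-0.358194i
d^4_{3,0}: k∈[0..1] ⇒ -0.152205 +0.009882 = -0.142323;  D = +0.015426+0.141484i
d^4_{4,0}: single k=0 term ⇒ +0.027424;  D = -0.016996-0.021523i
Y_4^{m'}(θ=2.5642,φ=1.6086) and Σ D·Y over m':
  (-0.0170+0.0215i)·(+0.0388-0.0059i)  (-0.0154+0.1415i)·(-0.0193-0.1695i)  (+0.1736+0.3582i)·(-0.3890+0.0295i)  (+0.4771+0.2990i)·(+0.0157+0.4139i)  (+0.0844+0.0000i)·(-0.0858+0.0000i)  (-0.4771+0.2990i)·(-0.0157+0.4139i)  (+0.1736-0.3582i)·(-0.3890-0.0295i)  (+0.0154+0.1415i)·(+0.0193-0.1695i)  (-0.0170-0.0215i)·(+0.0388+0.0059i)
Y_4^0(R⁻¹ n̂) = -0.348474-0.000000i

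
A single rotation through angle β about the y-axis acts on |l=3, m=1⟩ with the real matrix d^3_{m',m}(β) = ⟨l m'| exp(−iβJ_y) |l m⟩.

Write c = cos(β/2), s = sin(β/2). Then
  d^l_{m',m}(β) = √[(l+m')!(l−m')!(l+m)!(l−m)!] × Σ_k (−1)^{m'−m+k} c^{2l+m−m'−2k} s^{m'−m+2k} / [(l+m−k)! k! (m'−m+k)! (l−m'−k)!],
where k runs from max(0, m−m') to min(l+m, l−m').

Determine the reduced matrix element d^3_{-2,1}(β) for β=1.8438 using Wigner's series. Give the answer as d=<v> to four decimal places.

d=0.0924

d^3_{-2,1}(β=1.8438) via Wigner's sum:
Half-angle: c=0.604307, s=0.796751. N=√(1·120·24·2)=75.894664
Admissible k: 3..4 (factorial args all ≥0)
  k=3: (−1)^0·75.8947/(12)·0.6043^3·0.7968^3 = +0.705947
  k=4: (−1)^1·75.8947/(24)·0.6043^1·0.7968^5 = -0.613581
d^3_{-2,1}(1.8438) = +0.705947 -0.613581 = +0.092366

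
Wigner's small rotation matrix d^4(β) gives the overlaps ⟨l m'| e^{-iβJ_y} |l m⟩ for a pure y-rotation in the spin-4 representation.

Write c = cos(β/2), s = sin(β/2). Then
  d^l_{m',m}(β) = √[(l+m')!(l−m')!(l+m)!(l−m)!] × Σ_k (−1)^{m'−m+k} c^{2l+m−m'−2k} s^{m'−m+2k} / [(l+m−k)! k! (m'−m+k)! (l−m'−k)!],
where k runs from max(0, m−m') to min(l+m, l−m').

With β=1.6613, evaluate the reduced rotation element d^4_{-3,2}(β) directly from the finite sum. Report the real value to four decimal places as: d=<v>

d=0.4537

d^4_{-3,2}(β=1.6613) via Wigner's sum:
Half-angle: c=0.674396, s=0.738370. N=√(1·5040·720·2)=2693.993318
Admissible k: 5..6 (factorial args all ≥0)
  k=5: (−1)^0·2693.9933/(240)·0.6744^3·0.7384^5 = +0.755614
  k=6: (−1)^1·2693.9933/(720)·0.6744^1·0.7384^7 = -0.301923
d^4_{-3,2}(1.6613) = +0.755614 -0.301923 = +0.453691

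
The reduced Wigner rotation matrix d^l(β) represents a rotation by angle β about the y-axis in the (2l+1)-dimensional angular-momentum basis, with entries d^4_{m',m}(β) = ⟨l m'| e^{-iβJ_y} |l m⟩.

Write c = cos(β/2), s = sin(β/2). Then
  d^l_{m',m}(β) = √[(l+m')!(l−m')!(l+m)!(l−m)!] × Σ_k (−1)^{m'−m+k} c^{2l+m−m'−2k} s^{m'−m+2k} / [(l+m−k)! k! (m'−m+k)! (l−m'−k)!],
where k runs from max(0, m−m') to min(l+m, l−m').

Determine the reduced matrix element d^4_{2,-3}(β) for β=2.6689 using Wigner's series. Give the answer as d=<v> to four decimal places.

d=0.5940

d^4_{2,-3}(β=2.6689) via Wigner's sum:
c=cos(2.6689/2)=0.234152, s=sin(2.6689/2)=0.972200; N=√[720·2·1·5040]=2693.993318
k: max(0,(-3)−(2))=0 … min(4+(-3),4−(2))=1
  k=0: (−1)^5·2693.9933/(240)·0.2342^3·0.9722^5 = -0.125158
  k=1: (−1)^6·2693.9933/(720)·0.2342^1·0.9722^7 = +0.719203
d^4_{2,-3}(2.6689) = -0.125158 +0.719203 = +0.594045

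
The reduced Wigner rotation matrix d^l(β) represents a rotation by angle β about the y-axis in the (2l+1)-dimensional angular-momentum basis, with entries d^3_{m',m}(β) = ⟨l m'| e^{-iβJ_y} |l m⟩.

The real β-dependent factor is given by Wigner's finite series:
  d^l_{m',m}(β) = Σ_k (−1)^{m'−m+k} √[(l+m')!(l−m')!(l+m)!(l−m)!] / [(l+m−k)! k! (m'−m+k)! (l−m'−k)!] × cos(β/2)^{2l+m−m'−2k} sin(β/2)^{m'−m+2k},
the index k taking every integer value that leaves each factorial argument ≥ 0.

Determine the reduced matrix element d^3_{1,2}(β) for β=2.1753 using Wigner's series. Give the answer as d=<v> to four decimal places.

d^3_{1,2}(β=2.1753) via Wigner's sum:
With c≡cos(β/2)=0.464568 and s≡sin(β/2)=0.885538, N=[24·2·120·1]^{1/2}=75.894664
k∈{1,2} keeps every argument non-negative
  k=1: (−1)^0·75.8947/(24)·0.4646^5·0.8855^1 = +0.060597
  k=2: (−1)^1·75.8947/(12)·0.4646^3·0.8855^3 = -0.440350
d^3_{1,2}(2.1753) = +0.060597 -0.440350 = -0.379753

d=-0.3798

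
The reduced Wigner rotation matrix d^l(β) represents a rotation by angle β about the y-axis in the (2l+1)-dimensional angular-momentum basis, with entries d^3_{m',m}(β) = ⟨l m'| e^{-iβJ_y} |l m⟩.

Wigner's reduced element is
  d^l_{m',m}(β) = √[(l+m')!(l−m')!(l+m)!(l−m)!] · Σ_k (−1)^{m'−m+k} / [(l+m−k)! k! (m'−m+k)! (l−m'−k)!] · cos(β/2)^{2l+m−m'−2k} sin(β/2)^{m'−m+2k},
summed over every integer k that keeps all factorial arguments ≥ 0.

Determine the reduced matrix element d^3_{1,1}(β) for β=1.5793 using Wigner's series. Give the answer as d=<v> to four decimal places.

d=-0.1133

d^3_{1,1}(β=1.5793) via Wigner's sum:
c=cos(1.5793/2)=0.704094, s=sin(1.5793/2)=0.710107; N=√[24·2·24·2]=48.000000
k∈{0,1,2} keeps every argument non-negative
  k=0: (−1)^0·48.0000/(48)·0.7041^6·0.7101^0 = +0.121838
  k=1: (−1)^1·48.0000/(6)·0.7041^4·0.7101^2 = -0.991425
  k=2: (−1)^2·48.0000/(8)·0.7041^2·0.7101^4 = +0.756323
d^3_{1,1}(1.5793) = +0.121838 -0.991425 +0.756323 = -0.113264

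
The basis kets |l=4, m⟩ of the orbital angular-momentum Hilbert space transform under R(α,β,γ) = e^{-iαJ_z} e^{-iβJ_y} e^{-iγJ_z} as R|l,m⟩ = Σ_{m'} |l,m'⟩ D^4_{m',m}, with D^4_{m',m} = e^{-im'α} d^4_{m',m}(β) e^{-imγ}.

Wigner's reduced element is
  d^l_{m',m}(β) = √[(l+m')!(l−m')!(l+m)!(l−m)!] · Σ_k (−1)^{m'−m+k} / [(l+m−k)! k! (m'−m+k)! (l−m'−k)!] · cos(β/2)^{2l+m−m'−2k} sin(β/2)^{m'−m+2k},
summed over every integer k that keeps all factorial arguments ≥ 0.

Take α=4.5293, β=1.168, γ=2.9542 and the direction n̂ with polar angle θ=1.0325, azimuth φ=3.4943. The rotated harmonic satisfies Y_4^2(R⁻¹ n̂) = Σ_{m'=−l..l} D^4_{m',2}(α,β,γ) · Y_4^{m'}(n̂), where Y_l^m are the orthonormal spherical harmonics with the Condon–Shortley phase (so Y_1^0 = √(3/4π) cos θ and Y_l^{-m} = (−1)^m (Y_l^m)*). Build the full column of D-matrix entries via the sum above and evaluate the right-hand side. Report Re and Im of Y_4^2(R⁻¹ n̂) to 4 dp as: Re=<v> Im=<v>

Need the full column D^4_{m',2} for m'=−4..4 at α=4.5293, β=1.168, γ=2.9542.
cos(β/2)=0.834264, sin(β/2)=0.551365
d^4_{-4,2}: single k=6 term ⇒ +0.103472;  D = +0.096927-0.036215i
d^4_{-3,2}: k∈[5..6] ⇒ +0.332119 -0.048355 = +0.283763;  D = +0.049261+0.279455i
d^4_{-2,2}: k∈[4..6] ⇒ +0.671526 -0.234652 +0.008541 = +0.445415;  D = -0.445398-0.003834i
d^4_{-1,2}: k∈[3..5] ⇒ +0.957967 -0.627645 +0.054830 = +0.385152;  D = +0.073381-0.378097i
d^4_{0,2}: k∈[2..4] ⇒ +0.972346 -1.132561 +0.185509 = +0.025294;  D = +0.023538+0.009259i
d^4_{1,2}: k∈[1..3] ⇒ +0.657960 -1.436951 +0.418430 = -0.360560;  D = +0.190875-0.305893i
d^4_{2,2}: k∈[0..2] ⇒ +0.234654 -1.229931 +0.671526 = -0.323751;  D = +0.238870+0.218532i
d^4_{3,2}: k∈[0..1] ⇒ -0.580267 +0.760363 = +0.180096;  D = +0.143726-0.108524i
d^4_{4,2}: single k=0 term ⇒ +0.542349;  D = +0.242549+0.485090i
Y_4^{m'}(θ=1.0325,φ=3.4943) and Σ D·Y over m':
  (+0.0969-0.0362i)·(+0.0383-0.2374i)  (+0.0493+0.2795i)·(-0.1992+0.3539i)  (-0.4454-0.0038i)·(+0.1577-0.1343i)  (+0.0734-0.3781i)·(+0.2267-0.0835i)  (+0.0235+0.0093i)·(-0.2610+0.0000i)  (+0.1909-0.3059i)·(-0.2267-0.0835i)  (+0.2389+0.2185i)·(+0.1577+0.1343i)  (+0.1437-0.1085i)·(+0.1992+0.3539i)  (+0.2425+0.4851i)·(+0.0383+0.2374i)
Y_4^2(R⁻¹ n̂) = -0.304723+0.127671i

Re=-0.3047 Im=0.1277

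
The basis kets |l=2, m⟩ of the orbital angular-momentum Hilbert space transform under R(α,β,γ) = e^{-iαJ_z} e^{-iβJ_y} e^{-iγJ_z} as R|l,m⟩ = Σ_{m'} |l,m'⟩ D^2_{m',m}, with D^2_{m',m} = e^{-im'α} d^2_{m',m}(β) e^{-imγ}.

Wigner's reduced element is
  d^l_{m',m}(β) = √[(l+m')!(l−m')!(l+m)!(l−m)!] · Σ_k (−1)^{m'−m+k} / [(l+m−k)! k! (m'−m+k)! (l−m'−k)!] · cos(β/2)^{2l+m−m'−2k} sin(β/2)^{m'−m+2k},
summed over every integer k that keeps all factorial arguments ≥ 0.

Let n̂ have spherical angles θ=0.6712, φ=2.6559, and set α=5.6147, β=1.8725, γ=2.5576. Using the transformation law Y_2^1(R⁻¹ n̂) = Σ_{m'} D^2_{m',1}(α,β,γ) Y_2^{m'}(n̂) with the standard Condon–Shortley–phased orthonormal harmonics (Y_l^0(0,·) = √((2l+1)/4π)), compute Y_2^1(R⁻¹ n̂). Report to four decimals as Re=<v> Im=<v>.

Re=0.2586 Im=0.2564

Need the full column D^2_{m',1} for m'=−2..2 at α=5.6147, β=1.8725, γ=2.5576.
cos(β/2)=0.592812, sin(β/2)=0.805341
d^2_{-2,1}: single k=3 term ⇒ +0.619279;  D = -0.451860+0.423472i
d^2_{-1,1}: k∈[2..3] ⇒ +0.683778 -0.420648 = +0.263130;  D = -0.262191+0.022206i
d^2_{0,1}: k∈[1..2] ⇒ +0.410967 -0.758458 = -0.347492;  D = +0.289901+0.191593i
d^2_{1,1}: k∈[0..1] ⇒ +0.123500 -0.683778 = -0.560277;  D = +0.175350+0.532131i
d^2_{2,1}: single k=0 term ⇒ -0.335553;  D = -0.115113+0.315190i
Y_2^{m'}(θ=0.6712,φ=2.6559) and Σ D·Y over m':
  (-0.4519+0.4235i)·(+0.0843+0.1234i)  (-0.2622+0.0222i)·(-0.3327-0.1756i)  (+0.2899+0.1916i)·(+0.2648+0.0000i)  (+0.1753+0.5321i)·(+0.3327-0.1756i)  (-0.1151+0.3152i)·(+0.0843-0.1234i)
Y_2^1(R⁻¹ n̂) = +0.258567+0.256376i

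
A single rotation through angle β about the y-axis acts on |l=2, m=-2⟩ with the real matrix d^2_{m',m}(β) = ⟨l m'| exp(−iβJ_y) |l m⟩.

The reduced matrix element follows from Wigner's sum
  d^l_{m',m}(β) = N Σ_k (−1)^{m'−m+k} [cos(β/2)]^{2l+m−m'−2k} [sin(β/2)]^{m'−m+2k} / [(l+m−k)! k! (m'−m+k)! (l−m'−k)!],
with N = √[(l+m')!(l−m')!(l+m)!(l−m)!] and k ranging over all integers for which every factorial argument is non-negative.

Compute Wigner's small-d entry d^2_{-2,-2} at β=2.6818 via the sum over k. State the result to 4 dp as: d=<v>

d^2_{-2,-2}(β=2.6818) via Wigner's sum:
Half-angle: c=0.227877, s=0.973690. N=√(1·24·1·24)=24.000000
Admissible k: 0..0 (factorial args all ≥0)
  k=0: (−1)^0·24.0000/(24)·0.2279^4·0.9737^0 = +0.002696
d^2_{-2,-2}(2.6818) = +0.002696

d=0.0027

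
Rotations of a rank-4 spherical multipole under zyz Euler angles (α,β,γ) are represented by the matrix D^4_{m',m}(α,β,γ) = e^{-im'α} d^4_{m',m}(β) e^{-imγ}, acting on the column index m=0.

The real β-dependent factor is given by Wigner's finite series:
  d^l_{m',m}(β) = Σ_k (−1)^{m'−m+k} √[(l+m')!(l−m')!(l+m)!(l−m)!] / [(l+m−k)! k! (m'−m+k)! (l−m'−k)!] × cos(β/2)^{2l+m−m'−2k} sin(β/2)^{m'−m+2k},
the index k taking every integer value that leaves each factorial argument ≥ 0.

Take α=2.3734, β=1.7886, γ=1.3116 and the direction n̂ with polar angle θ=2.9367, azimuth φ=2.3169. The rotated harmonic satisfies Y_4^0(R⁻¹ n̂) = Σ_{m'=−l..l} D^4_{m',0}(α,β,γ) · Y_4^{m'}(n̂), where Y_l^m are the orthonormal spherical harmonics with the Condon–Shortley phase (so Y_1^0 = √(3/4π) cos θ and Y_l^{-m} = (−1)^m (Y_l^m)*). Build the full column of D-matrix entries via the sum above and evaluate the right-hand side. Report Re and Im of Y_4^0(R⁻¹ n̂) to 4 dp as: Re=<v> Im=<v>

Need the full column D^4_{m',0} for m'=−4..4 at α=2.3734, β=1.7886, γ=1.3116.
cos(β/2)=0.626065, sin(β/2)=0.779771
d^4_{-4,0}: single k=4 term ⇒ +0.475220;  D = -0.474095-0.032680i
d^4_{-3,0}: k∈[3..4] ⇒ +0.539587 -0.837062 = -0.297474;  D = -0.199213-0.220918i
d^4_{-2,0}: k∈[2..4] ⇒ +0.347353 -1.436930 +0.835916 = -0.253661;  D = -0.008727+0.253511i
d^4_{-1,0}: k∈[1..4] ⇒ +0.131467 -1.223669 +1.898277 -0.490799 = +0.315276;  D = -0.226736+0.219065i
d^4_{0,0}: k∈[0..4] ⇒ +0.023602 -0.585828 +2.044787 -1.409812 +0.136690 = +0.209440;  D = +0.209440+0.000000i
d^4_{1,0}: k∈[0..3] ⇒ -0.131467 +1.223669 -1.898277 +0.490799 = -0.315276;  D = +0.226736+0.219065i
d^4_{2,0}: k∈[0..2] ⇒ +0.347353 -1.436930 +0.835916 = -0.253661;  D = -0.008727-0.253511i
d^4_{3,0}: k∈[0..1] ⇒ -0.539587 +0.837062 = +0.297474;  D = +0.199213-0.220918i
d^4_{4,0}: single k=0 term ⇒ +0.475220;  D = -0.474095+0.032680i
Y_4^{m'}(θ=2.9367,φ=2.3169) and Σ D·Y over m':
  (-0.4741-0.0327i)·(-0.0007-0.0001i)  (-0.1992-0.2209i)·(-0.0081+0.0064i)  (-0.0087+0.2535i)·(-0.0062+0.0788i)  (-0.2267+0.2191i)·(+0.2373+0.2568i)  (+0.2094+0.0000i)·(+0.6775+0.0000i)  (+0.2267+0.2191i)·(-0.2373+0.2568i)  (-0.0087-0.2535i)·(-0.0062-0.0788i)  (+0.1992-0.2209i)·(+0.0081+0.0064i)  (-0.4741+0.0327i)·(-0.0007+0.0001i)
Y_4^0(R⁻¹ n̂) = -0.111344-0.000000i

Re=-0.1113 Im=0.0000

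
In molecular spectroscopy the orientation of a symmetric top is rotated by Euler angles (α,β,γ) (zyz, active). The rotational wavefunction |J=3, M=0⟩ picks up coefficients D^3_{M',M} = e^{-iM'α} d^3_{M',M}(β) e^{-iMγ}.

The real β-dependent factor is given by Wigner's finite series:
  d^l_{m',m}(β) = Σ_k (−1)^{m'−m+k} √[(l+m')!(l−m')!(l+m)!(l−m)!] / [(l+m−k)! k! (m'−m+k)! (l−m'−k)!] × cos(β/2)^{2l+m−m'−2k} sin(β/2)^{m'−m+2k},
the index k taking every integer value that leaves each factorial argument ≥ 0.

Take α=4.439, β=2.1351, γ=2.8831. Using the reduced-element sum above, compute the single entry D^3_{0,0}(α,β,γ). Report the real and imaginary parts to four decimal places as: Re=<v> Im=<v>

Split into d^3_{0,0}(β=2.1351) × two z-phases.
c=cos(2.1351/2)=0.482272, s=sin(2.1351/2)=0.876022; N=√[6·6·6·6]=36.000000
The bounds max(0,m−m')=0 and min(l+m,l−m')=3 give 4 terms
  k=0: (−1)^0·36.0000/(36)·0.4823^6·0.8760^0 = +0.012582
  k=1: (−1)^1·36.0000/(4)·0.4823^4·0.8760^2 = -0.373629
  k=2: (−1)^2·36.0000/(4)·0.4823^2·0.8760^4 = +1.232780
  k=3: (−1)^3·36.0000/(36)·0.4823^0·0.8760^6 = -0.451948
d^3_{0,0}(2.1351) = +0.012582 -0.373629 +1.232780 -0.451948 = +0.419785
Phases: e^{-i·(0)·4.439}=+1.000000+0.000000i, e^{-i·(0)·2.8831}=+1.000000+0.000000i ⇒ D=+0.419785+0.000000i

Re=0.4198 Im=0.0000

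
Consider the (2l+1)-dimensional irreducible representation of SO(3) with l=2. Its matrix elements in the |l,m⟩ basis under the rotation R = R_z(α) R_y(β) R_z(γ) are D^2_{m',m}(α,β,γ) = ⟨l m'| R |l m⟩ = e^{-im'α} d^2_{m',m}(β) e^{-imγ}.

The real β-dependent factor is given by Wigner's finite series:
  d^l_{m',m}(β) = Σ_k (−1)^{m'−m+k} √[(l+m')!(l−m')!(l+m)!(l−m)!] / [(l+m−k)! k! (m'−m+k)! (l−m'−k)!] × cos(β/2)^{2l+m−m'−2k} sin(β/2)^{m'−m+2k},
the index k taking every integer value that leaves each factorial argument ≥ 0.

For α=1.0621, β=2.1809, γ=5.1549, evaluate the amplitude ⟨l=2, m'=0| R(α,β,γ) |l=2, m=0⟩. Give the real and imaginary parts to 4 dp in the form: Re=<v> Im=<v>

D^2_{0,0}(1.0621,2.1809,5.1549) = e^{-i·0·1.0621}·d^2_{0,0}(2.1809)·e^{-i·0·5.1549}. Compute d first:
With c≡cos(β/2)=0.462086 and s≡sin(β/2)=0.886835, N=[2·2·2·2]^{1/2}=4.000000
k∈{0,1,2} keeps every argument non-negative
  k=0: (−1)^0·4.0000/(4)·0.4621^4·0.8868^0 = +0.045592
  k=1: (−1)^1·4.0000/(1)·0.4621^2·0.8868^2 = -0.671726
  k=2: (−1)^2·4.0000/(4)·0.4621^0·0.8868^4 = +0.618545
d^2_{0,0}(2.1809) = +0.045592 -0.671726 +0.618545 = -0.007588
D = (+1.000000+0.000000i)·(-0.007588)·(+1.000000+0.000000i) = -0.007588+0.000000i

Re=-0.0076 Im=0.0000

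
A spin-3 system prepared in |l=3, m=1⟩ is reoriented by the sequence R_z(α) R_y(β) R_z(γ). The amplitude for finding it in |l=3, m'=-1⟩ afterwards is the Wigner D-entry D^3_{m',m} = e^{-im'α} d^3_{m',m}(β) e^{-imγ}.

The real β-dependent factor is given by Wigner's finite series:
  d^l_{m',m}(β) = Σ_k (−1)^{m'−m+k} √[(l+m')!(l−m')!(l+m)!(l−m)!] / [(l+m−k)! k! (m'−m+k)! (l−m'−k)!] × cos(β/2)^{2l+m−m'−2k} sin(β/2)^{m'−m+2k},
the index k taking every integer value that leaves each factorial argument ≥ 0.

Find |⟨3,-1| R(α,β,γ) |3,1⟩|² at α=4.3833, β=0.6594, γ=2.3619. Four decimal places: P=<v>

P=0.1819

Split into d^3_{-1,1}(β=0.6594) × two z-phases.
c=cos(0.6594/2)=0.946140, s=sin(0.6594/2)=0.323759; N=√[2·24·24·2]=48.000000
k: max(0,(1)−(-1))=2 … min(3+(1),3−(-1))=4
  k=2: (−1)^0·48.0000/(8)·0.9461^4·0.3238^2 = +0.503983
  k=3: (−1)^1·48.0000/(6)·0.9461^2·0.3238^4 = -0.078684
  k=4: (−1)^2·48.0000/(48)·0.9461^0·0.3238^6 = +0.001152
d^3_{-1,1}(0.6594) = +0.503983 -0.078684 +0.001152 = +0.426451
|D^3_{-1,1}|² = |d^3_{-1,1}(β)|² = (+0.426451)² = 0.181860 (the z-rotation phases have unit modulus)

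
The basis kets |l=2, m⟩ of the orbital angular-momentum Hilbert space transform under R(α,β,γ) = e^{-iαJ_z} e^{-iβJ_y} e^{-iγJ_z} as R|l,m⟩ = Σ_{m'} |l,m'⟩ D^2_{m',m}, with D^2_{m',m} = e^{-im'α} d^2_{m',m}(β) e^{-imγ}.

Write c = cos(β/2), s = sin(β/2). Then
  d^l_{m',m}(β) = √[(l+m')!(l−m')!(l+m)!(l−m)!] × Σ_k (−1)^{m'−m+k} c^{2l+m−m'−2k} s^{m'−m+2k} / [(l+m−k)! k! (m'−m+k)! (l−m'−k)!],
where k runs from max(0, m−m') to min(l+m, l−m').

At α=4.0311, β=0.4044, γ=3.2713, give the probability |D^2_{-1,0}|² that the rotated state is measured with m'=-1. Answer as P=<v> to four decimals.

Split into d^2_{-1,0}(β=0.4044) × two z-phases.
c=cos(0.4044/2)=0.979627, s=sin(0.4044/2)=0.200825; N=√[1·6·2·2]=4.898979
The bounds max(0,m−m')=1 and min(l+m,l−m')=2 give 2 terms
  k=1: (−1)^0·4.8990/(2)·0.9796^3·0.2008^1 = +0.462462
  k=2: (−1)^1·4.8990/(2)·0.9796^1·0.2008^3 = -0.019435
d^2_{-1,0}(0.4044) = +0.462462 -0.019435 = +0.443027
|D^2_{-1,0}|² = |d^2_{-1,0}(β)|² = (+0.443027)² = 0.196272 (the z-rotation phases have unit modulus)

P=0.1963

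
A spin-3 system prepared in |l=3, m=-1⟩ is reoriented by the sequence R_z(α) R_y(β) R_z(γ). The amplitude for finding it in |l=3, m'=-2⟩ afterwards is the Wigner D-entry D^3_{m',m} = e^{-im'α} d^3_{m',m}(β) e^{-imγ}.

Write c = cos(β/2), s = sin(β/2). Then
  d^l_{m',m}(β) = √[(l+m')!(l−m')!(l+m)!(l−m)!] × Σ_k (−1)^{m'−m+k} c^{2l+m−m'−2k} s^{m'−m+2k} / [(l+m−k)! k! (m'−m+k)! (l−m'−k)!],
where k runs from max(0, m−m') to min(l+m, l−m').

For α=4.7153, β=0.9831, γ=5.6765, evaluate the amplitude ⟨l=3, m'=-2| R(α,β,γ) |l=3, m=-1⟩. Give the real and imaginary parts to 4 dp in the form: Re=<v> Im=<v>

Re=-0.2798 Im=0.1918

D^3_{-2,-1}(4.7153,0.9831,5.6765) = e^{-i·-2·4.7153}·d^3_{-2,-1}(0.9831)·e^{-i·-1·5.6765}. Compute d first:
c=cos(0.9831/2)=0.881602, s=sin(0.9831/2)=0.471993; N=√[1·120·2·24]=75.894664
Admissible k: 1..2 (factorial args all ≥0)
  k=1: (−1)^0·75.8947/(24)·0.8816^5·0.4720^1 = +0.794876
  k=2: (−1)^1·75.8947/(12)·0.8816^3·0.4720^3 = -0.455674
d^3_{-2,-1}(0.9831) = +0.794876 -0.455674 = +0.339201
Attach z-rotation phases: D = e^{-i(-2)(4.7153)}·(+0.339201)·e^{-i(-1)(5.6765)} = -0.279789+0.191769i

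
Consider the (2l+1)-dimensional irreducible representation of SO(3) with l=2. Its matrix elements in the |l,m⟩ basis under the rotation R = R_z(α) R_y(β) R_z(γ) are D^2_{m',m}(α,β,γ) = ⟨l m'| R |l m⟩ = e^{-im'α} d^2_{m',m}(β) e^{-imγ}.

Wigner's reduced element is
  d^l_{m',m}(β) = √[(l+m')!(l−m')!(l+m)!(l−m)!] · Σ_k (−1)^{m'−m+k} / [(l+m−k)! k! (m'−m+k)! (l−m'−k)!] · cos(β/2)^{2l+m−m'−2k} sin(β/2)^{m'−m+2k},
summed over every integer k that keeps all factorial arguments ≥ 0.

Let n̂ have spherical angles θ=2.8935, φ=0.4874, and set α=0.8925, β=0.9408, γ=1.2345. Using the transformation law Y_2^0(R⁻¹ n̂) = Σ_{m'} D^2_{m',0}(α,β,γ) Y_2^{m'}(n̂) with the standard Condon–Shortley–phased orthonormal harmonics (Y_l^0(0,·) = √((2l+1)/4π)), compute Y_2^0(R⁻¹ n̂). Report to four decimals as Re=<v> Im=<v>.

Re=-0.1724 Im=0.0000

Need the full column D^2_{m',0} for m'=−2..2 at α=0.8925, β=0.9408, γ=1.2345.
cos(β/2)=0.891387, sin(β/2)=0.453243
d^2_{-2,0}: single k=2 term ⇒ +0.399825;  D = -0.084991+0.390688i
d^2_{-1,0}: k∈[1..2] ⇒ +0.786331 -0.203299 = +0.583033;  D = +0.365834+0.453974i
d^2_{0,0}: k∈[0..2] ⇒ +0.631343 -0.652912 +0.042201 = +0.020632;  D = +0.020632+0.000000i
d^2_{1,0}: k∈[0..1] ⇒ -0.786331 +0.203299 = -0.583033;  D = -0.365834+0.453974i
d^2_{2,0}: single k=0 term ⇒ +0.399825;  D = -0.084991-0.390688i
Y_2^{m'}(θ=2.8935,φ=0.4874) and Σ D·Y over m':
  (-0.0850+0.3907i)·(+0.0131-0.0193i)  (+0.3658+0.4540i)·(-0.1625+0.0861i)  (+0.0206+0.0000i)·(+0.5737+0.0000i)  (-0.3658+0.4540i)·(+0.1625+0.0861i)  (-0.0850-0.3907i)·(+0.0131+0.0193i)
Y_2^0(R⁻¹ n̂) = -0.172402+0.000000i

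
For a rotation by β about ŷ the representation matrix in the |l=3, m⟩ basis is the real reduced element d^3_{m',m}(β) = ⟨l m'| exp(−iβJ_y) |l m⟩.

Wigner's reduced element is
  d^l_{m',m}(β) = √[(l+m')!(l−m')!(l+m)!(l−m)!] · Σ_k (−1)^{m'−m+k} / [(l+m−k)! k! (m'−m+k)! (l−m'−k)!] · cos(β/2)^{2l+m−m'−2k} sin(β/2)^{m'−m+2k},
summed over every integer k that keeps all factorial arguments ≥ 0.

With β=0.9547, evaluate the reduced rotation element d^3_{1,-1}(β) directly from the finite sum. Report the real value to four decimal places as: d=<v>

d^3_{1,-1}(β=0.9547) via Wigner's sum:
With c≡cos(β/2)=0.888216 and s≡sin(β/2)=0.459427, N=[24·2·2·24]^{1/2}=48.000000
k∈{0,1,2} keeps every argument non-negative
  k=0: (−1)^2·48.0000/(8)·0.8882^4·0.4594^2 = +0.788239
  k=1: (−1)^3·48.0000/(6)·0.8882^2·0.4594^4 = -0.281185
  k=2: (−1)^4·48.0000/(48)·0.8882^0·0.4594^6 = +0.009404
d^3_{1,-1}(0.9547) = +0.788239 -0.281185 +0.009404 = +0.516457

d=0.5165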